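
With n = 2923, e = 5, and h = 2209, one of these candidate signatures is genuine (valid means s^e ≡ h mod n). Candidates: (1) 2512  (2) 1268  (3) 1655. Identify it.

Candidate 1: Squares mod 2923: 2512^1≡2512, 2512^2≡2310, 2512^4≡1625; 5 = 4 + 1, so 2512^5 ≡ 1625·2512 ≡ 1492 (mod 2923)
Candidate 2: Squares mod 2923: 1268^1≡1268, 1268^2≡174, 1268^4≡1046; 5 = 4 + 1, so 1268^5 ≡ 1046·1268 ≡ 2209 (mod 2923)
  → matches h = 2209
Candidate 3: Squares mod 2923: 1655^1≡1655, 1655^2≡174, 1655^4≡1046; 5 = 4 + 1, so 1655^5 ≡ 1046·1655 ≡ 714 (mod 2923)

2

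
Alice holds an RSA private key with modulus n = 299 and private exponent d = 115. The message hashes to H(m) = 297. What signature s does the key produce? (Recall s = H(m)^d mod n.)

(H(m))^2 ≡ 297^2 = 88209 ≡ 4
(H(m))^4 ≡ 4^2 = 16
(H(m))^8 ≡ 16^2 = 256
(H(m))^16 ≡ 256^2 = 65536 ≡ 55
(H(m))^32 ≡ 55^2 = 3025 ≡ 35
(H(m))^64 ≡ 35^2 = 1225 ≡ 29
115 = 64 + 32 + 16 + 2 + 1, so (H(m))^115 ≡ 29·35·55·4·297 ≡ 106 (mod 299)

106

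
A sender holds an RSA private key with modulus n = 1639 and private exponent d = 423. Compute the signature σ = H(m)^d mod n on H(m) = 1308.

(H(m))^2 ≡ 1308^2 = 1710864 ≡ 1387
(H(m))^4 ≡ 1387^2 = 1923769 ≡ 1222
(H(m))^8 ≡ 1222^2 = 1493284 ≡ 155
(H(m))^16 ≡ 155^2 = 24025 ≡ 1079
(H(m))^32 ≡ 1079^2 = 1164241 ≡ 551
(H(m))^64 ≡ 551^2 = 303601 ≡ 386
(H(m))^128 ≡ 386^2 = 148996 ≡ 1486
(H(m))^256 ≡ 1486^2 = 2208196 ≡ 463
423 = 256 + 128 + 32 + 4 + 2 + 1, so (H(m))^423 ≡ 463·1486·551·1222·1387·1308 ≡ 560 (mod 1639)

560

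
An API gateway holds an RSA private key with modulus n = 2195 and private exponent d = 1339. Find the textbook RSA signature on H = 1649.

H^1339 mod 2195 = 949

949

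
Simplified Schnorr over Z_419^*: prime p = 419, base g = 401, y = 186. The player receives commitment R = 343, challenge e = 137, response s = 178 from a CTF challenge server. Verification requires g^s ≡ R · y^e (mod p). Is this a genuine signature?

genuine

g^s mod p:
Squares mod 419: 401^1≡401, 401^2≡324, 401^4≡226, 401^8≡377, 401^16≡88, 401^32≡202, 401^64≡161, 401^128≡362
178 = 128 + 32 + 16 + 2, so 401^178 ≡ 362·202·88·324 ≡ 170 (mod 419)
R · y^e mod p:
Squares mod 419: 186^1≡186, 186^2≡238, 186^4≡79, 186^8≡375, 186^16≡260, 186^32≡141, 186^64≡188, 186^128≡148
137 = 128 + 8 + 1, so 186^137 ≡ 148·375·186 ≡ 97 (mod 419)
343·97 = 33271 ≡ 170 (mod 419)
170 ≡ 170 (mod 419); signature holds.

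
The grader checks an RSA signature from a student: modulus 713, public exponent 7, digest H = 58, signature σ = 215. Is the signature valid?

valid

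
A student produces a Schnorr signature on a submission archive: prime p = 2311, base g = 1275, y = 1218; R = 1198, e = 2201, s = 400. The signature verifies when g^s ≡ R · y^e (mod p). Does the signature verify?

verifies

g^s mod p:
Squares mod 2311: 1275^1≡1275, 1275^2≡992, 1275^4≡1889, 1275^8≡137, 1275^16≡281, 1275^32≡387, 1275^64≡1865, 1275^128≡170, 1275^256≡1168
400 = 256 + 128 + 16, so 1275^400 ≡ 1168·170·281 ≡ 887 (mod 2311)
R · y^e mod p:
Squares mod 2311: 1218^1≡1218, 1218^2≡2173, 1218^4≡556, 1218^8≡1773, 1218^16≡569, 1218^32≡221, 1218^64≡310, 1218^128≡1349, 1218^256≡1044, 1218^512≡1455, 1218^1024≡149, 1218^2048≡1402
2201 = 2048 + 128 + 16 + 8 + 1, so 1218^2201 ≡ 1402·1349·569·1773·1218 ≡ 184 (mod 2311)
1198·184 = 220432 ≡ 887 (mod 2311)
887 ≡ 887 (mod 2311); signature holds.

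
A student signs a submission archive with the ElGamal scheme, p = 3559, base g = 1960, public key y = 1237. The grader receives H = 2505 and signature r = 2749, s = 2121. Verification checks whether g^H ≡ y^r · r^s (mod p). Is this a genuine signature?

forged

Left side g^H mod p:
Squares mod 3559: 1960^1≡1960, 1960^2≡1439, 1960^4≡2942, 1960^8≡3435, 1960^16≡1140, 1960^32≡565, 1960^64≡2474, 1960^128≡2755, 1960^256≡2237, 1960^512≡215, 1960^1024≡3517, 1960^2048≡1764
2505 = 2048 + 256 + 128 + 64 + 8 + 1, so 1960^2505 ≡ 1764·2237·2755·2474·3435·1960 ≡ 910 (mod 3559)
Right side y^r · r^s mod p:
Squares mod 3559: 1237^1≡1237, 1237^2≡3358, 1237^4≡1252, 1237^8≡1544, 1237^16≡2965, 1237^32≡495, 1237^64≡3013, 1237^128≡2719, 1237^256≡918, 1237^512≡2800, 1237^1024≡3082, 1237^2048≡3312
2749 = 2048 + 512 + 128 + 32 + 16 + 8 + 4 + 1, so 1237^2749 ≡ 3312·2800·2719·495·2965·1544·1252·1237 ≡ 1745 (mod 3559)
Squares mod 3559: 2749^1≡2749, 2749^2≡1244, 2749^4≡2930, 2749^8≡592, 2749^16≡1682, 2749^32≡3278, 2749^64≡663, 2749^128≡1812, 2749^256≡1946, 2749^512≡140, 2749^1024≡1805, 2749^2048≡1540
2121 = 2048 + 64 + 8 + 1, so 2749^2121 ≡ 1540·663·592·2749 ≡ 1205 (mod 3559)
1745·1205 = 2102725 ≡ 2915 (mod 3559)
910 ≠ 2915, so verification fails.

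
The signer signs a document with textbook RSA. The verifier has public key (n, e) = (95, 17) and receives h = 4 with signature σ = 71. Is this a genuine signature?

forged

Squares mod 95: σ^1≡71, σ^2≡6, σ^4≡36, σ^8≡61, σ^16≡16
17 = 16 + 1, so σ^17 ≡ 16·71 ≡ 91 (mod 95)
σ^17 mod 95 = 91, but h = 4.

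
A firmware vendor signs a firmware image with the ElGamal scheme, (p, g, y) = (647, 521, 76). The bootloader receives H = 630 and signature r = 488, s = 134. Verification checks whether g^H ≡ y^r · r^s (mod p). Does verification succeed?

passes

Left side g^H mod p:
521^630 mod 647 = 586
Right side y^r · r^s mod p:
76^488 mod 647 = 370
488^134 mod 647 = 110
370·110 = 40700 ≡ 586 (mod 647)
586 ≡ 586 (mod 647), so the signature is genuine.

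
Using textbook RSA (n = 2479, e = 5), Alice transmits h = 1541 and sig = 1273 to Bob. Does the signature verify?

sig^2 ≡ 1273^2 = 1620529 ≡ 1742
sig^4 ≡ 1742^2 = 3034564 ≡ 268
5 = 4 + 1, so sig^5 ≡ 268·1273 ≡ 1541 (mod 2479)
sig^5 mod 2479 = 1541 matches h.

verifies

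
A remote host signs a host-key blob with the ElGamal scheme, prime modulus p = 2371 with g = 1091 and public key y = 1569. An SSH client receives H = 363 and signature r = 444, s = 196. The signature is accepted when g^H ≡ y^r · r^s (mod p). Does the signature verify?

does not verify

Left side g^H mod p:
Squares mod 2371: 1091^1≡1091, 1091^2≡39, 1091^4≡1521, 1091^8≡1716, 1091^16≡2245, 1091^32≡1650, 1091^64≡592, 1091^128≡1927, 1091^256≡343
363 = 256 + 64 + 32 + 8 + 2 + 1, so 1091^363 ≡ 343·592·1650·1716·39·1091 ≡ 2200 (mod 2371)
Right side y^r · r^s mod p:
Squares mod 2371: 1569^1≡1569, 1569^2≡663, 1569^4≡934, 1569^8≡2199, 1569^16≡1132, 1569^32≡1084, 1569^64≡1411, 1569^128≡1652, 1569^256≡83
444 = 256 + 128 + 32 + 16 + 8 + 4, so 1569^444 ≡ 83·1652·1084·1132·2199·934 ≡ 1652 (mod 2371)
Squares mod 2371: 444^1≡444, 444^2≡343, 444^4≡1470, 444^8≡919, 444^16≡485, 444^32≡496, 444^64≡1803, 444^128≡168
196 = 128 + 64 + 4, so 444^196 ≡ 168·1803·1470 ≡ 2193 (mod 2371)
1652·2193 = 3622836 ≡ 2319 (mod 2371)
2200 ≠ 2319, so verification fails.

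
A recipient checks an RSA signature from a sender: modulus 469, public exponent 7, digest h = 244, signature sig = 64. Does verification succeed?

fails

sig^2 ≡ 64^2 = 4096 ≡ 344
sig^4 ≡ 344^2 = 118336 ≡ 148
7 = 4 + 2 + 1, so sig^7 ≡ 148·344·64 ≡ 225 (mod 469)
225 ≠ 244, so verification fails.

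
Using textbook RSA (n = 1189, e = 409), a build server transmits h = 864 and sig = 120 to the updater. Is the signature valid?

invalid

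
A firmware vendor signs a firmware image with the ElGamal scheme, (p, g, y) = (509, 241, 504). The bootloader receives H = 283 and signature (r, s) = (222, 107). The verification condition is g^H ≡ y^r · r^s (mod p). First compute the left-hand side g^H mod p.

241^2 = 58081 ≡ 55
241^4 ≡ 55^2 = 3025 ≡ 480
241^8 ≡ 480^2 = 230400 ≡ 332
241^16 ≡ 332^2 = 110224 ≡ 280
241^32 ≡ 280^2 = 78400 ≡ 14
241^64 ≡ 14^2 = 196
241^128 ≡ 196^2 = 38416 ≡ 241
241^256 ≡ 241^2 = 58081 ≡ 55
283 = 256 + 16 + 8 + 2 + 1, so 241^283 ≡ 55·280·332·55·241 ≡ 340 (mod 509)

340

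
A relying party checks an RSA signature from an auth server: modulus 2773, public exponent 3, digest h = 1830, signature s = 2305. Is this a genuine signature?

s^3 mod 2773 = 713
s^3 mod 2773 = 713, but h = 1830.

forged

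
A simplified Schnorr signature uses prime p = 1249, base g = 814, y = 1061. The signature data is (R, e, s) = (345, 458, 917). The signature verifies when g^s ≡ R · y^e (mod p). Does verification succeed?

fails

g^s mod p:
Squares mod 1249: 814^1≡814, 814^2≡626, 814^4≡939, 814^8≡1176, 814^16≡333, 814^32≡977, 814^64≡293, 814^128≡917, 814^256≡312, 814^512≡1171
917 = 512 + 256 + 128 + 16 + 4 + 1, so 814^917 ≡ 1171·312·917·333·939·814 ≡ 358 (mod 1249)
R · y^e mod p:
Squares mod 1249: 1061^1≡1061, 1061^2≡372, 1061^4≡994, 1061^8≡77, 1061^16≡933, 1061^32≡1185, 1061^64≡349, 1061^128≡648, 1061^256≡240
458 = 256 + 128 + 64 + 8 + 2, so 1061^458 ≡ 240·648·349·77·372 ≡ 316 (mod 1249)
345·316 = 109020 ≡ 357 (mod 1249)
358 ≠ 357; the check fails.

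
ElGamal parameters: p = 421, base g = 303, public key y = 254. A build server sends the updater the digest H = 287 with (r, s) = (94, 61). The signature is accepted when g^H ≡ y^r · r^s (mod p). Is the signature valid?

Left side g^H mod p:
303^287 mod 421 = 240
Right side y^r · r^s mod p:
254^94 mod 421 = 246
94^61 mod 421 = 155
246·155 = 38130 ≡ 240 (mod 421)
240 ≡ 240 (mod 421), so the signature is genuine.

valid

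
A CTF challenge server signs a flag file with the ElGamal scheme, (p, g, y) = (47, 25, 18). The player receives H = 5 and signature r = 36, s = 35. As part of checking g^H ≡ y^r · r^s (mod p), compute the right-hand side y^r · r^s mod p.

12

18^2 = 324 ≡ 42
18^4 ≡ 42^2 = 1764 ≡ 25
18^8 ≡ 25^2 = 625 ≡ 14
18^16 ≡ 14^2 = 196 ≡ 8
18^32 ≡ 8^2 = 64 ≡ 17
36 = 32 + 4, so 18^36 ≡ 17·25 ≡ 2 (mod 47)
36^2 = 1296 ≡ 27
36^4 ≡ 27^2 = 729 ≡ 24
36^8 ≡ 24^2 = 576 ≡ 12
36^16 ≡ 12^2 = 144 ≡ 3
36^32 ≡ 3^2 = 9
35 = 32 + 2 + 1, so 36^35 ≡ 9·27·36 ≡ 6 (mod 47)
y^r · r^s ≡ 2·6 = 12 ≡ 12 (mod 47)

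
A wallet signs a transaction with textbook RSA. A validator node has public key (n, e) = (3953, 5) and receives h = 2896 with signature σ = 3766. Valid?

σ^2 ≡ 3766^2 = 14182756 ≡ 3345
σ^4 ≡ 3345^2 = 11189025 ≡ 2035
5 = 4 + 1, so σ^5 ≡ 2035·3766 ≡ 2896 (mod 3953)
σ^5 mod 3953 = 2896 matches h.

yes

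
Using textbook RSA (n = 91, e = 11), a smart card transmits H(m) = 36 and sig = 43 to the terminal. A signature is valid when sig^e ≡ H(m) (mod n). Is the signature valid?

valid

Squares mod 91: sig^1≡43, sig^2≡29, sig^4≡22, sig^8≡29
11 = 8 + 2 + 1, so sig^11 ≡ 29·29·43 ≡ 36 (mod 91)
sig^11 mod 91 = 36 matches H(m).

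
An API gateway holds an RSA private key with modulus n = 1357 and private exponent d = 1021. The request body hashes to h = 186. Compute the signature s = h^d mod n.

972

Squares mod 1357: h^1≡186, h^2≡671, h^4≡1074, h^8≡26, h^16≡676, h^32≡1024, h^64≡972, h^128≡312, h^256≡997, h^512≡685
1021 = 512 + 256 + 128 + 64 + 32 + 16 + 8 + 4 + 1, so h^1021 ≡ 685·997·312·972·1024·676·26·1074·186 ≡ 972 (mod 1357)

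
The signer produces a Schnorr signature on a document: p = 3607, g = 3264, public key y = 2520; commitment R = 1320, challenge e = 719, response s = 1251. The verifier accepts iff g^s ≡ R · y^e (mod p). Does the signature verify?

verifies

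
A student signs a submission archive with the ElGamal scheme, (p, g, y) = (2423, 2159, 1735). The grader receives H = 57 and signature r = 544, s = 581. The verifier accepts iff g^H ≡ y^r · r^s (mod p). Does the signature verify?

does not verify

Left side g^H mod p:
2159^2 = 4661281 ≡ 1852
2159^4 ≡ 1852^2 = 3429904 ≡ 1359
2159^8 ≡ 1359^2 = 1846881 ≡ 555
2159^16 ≡ 555^2 = 308025 ≡ 304
2159^32 ≡ 304^2 = 92416 ≡ 342
57 = 32 + 16 + 8 + 1, so 2159^57 ≡ 342·304·555·2159 ≡ 2371 (mod 2423)
Right side y^r · r^s mod p:
1735^2 = 3010225 ≡ 859
1735^4 ≡ 859^2 = 737881 ≡ 1289
1735^8 ≡ 1289^2 = 1661521 ≡ 1766
1735^16 ≡ 1766^2 = 3118756 ≡ 355
1735^32 ≡ 355^2 = 126025 ≡ 29
1735^64 ≡ 29^2 = 841
1735^128 ≡ 841^2 = 707281 ≡ 2188
1735^256 ≡ 2188^2 = 4787344 ≡ 1919
1735^512 ≡ 1919^2 = 3682561 ≡ 2024
544 = 512 + 32, so 1735^544 ≡ 2024·29 ≡ 544 (mod 2423)
544^2 = 295936 ≡ 330
544^4 ≡ 330^2 = 108900 ≡ 2288
544^8 ≡ 2288^2 = 5234944 ≡ 1264
544^16 ≡ 1264^2 = 1597696 ≡ 939
544^32 ≡ 939^2 = 881721 ≡ 2172
544^64 ≡ 2172^2 = 4717584 ≡ 3
544^128 ≡ 3^2 = 9
544^256 ≡ 9^2 = 81
544^512 ≡ 81^2 = 6561 ≡ 1715
581 = 512 + 64 + 4 + 1, so 544^581 ≡ 1715·3·2288·544 ≡ 1089 (mod 2423)
544·1089 = 592416 ≡ 1204 (mod 2423)
2371 ≠ 1204, so verification fails.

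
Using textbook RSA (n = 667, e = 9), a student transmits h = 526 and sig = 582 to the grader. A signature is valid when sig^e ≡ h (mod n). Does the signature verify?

does not verify

sig^2 ≡ 582^2 = 338724 ≡ 555
sig^4 ≡ 555^2 = 308025 ≡ 538
sig^8 ≡ 538^2 = 289444 ≡ 633
9 = 8 + 1, so sig^9 ≡ 633·582 ≡ 222 (mod 667)
sig^9 mod 667 = 222, but h = 526.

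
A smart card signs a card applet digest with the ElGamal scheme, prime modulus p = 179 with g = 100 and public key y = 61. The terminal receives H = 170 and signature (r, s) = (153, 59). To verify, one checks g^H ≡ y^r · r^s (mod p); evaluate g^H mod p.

177

100^170 mod 179 = 177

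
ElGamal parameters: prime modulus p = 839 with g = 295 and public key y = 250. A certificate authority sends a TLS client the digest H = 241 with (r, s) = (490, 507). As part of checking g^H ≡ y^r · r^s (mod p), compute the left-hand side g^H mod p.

159

Squares mod 839: 295^1≡295, 295^2≡608, 295^4≡504, 295^8≡638, 295^16≡129, 295^32≡700, 295^64≡24, 295^128≡576
241 = 128 + 64 + 32 + 16 + 1, so 295^241 ≡ 576·24·700·129·295 ≡ 159 (mod 839)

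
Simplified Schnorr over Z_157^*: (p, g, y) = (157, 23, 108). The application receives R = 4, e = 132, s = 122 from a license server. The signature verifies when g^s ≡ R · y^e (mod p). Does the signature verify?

verifies

g^s mod p:
23^2 = 529 ≡ 58
23^4 ≡ 58^2 = 3364 ≡ 67
23^8 ≡ 67^2 = 4489 ≡ 93
23^16 ≡ 93^2 = 8649 ≡ 14
23^32 ≡ 14^2 = 196 ≡ 39
23^64 ≡ 39^2 = 1521 ≡ 108
122 = 64 + 32 + 16 + 8 + 2, so 23^122 ≡ 108·39·14·93·58 ≡ 27 (mod 157)
R · y^e mod p:
108^2 = 11664 ≡ 46
108^4 ≡ 46^2 = 2116 ≡ 75
108^8 ≡ 75^2 = 5625 ≡ 130
108^16 ≡ 130^2 = 16900 ≡ 101
108^32 ≡ 101^2 = 10201 ≡ 153
108^64 ≡ 153^2 = 23409 ≡ 16
108^128 ≡ 16^2 = 256 ≡ 99
132 = 128 + 4, so 108^132 ≡ 99·75 ≡ 46 (mod 157)
4·46 = 184 ≡ 27 (mod 157)
27 ≡ 27 (mod 157); signature holds.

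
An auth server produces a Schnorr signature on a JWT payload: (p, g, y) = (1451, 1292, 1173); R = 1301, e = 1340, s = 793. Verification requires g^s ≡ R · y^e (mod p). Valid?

g^s mod p:
Squares mod 1451: 1292^1≡1292, 1292^2≡614, 1292^4≡1187, 1292^8≡48, 1292^16≡853, 1292^32≡658, 1292^64≡566, 1292^128≡1136, 1292^256≡557, 1292^512≡1186
793 = 512 + 256 + 16 + 8 + 1, so 1292^793 ≡ 1186·557·853·48·1292 ≡ 29 (mod 1451)
R · y^e mod p:
Squares mod 1451: 1173^1≡1173, 1173^2≡381, 1173^4≡61, 1173^8≡819, 1173^16≡399, 1173^32≡1042, 1173^64≡416, 1173^128≡387, 1173^256≡316, 1173^512≡1188, 1173^1024≡972
1340 = 1024 + 256 + 32 + 16 + 8 + 4, so 1173^1340 ≡ 972·316·1042·399·819·61 ≡ 764 (mod 1451)
1301·764 = 993964 ≡ 29 (mod 1451)
29 ≡ 29 (mod 1451); signature holds.

yes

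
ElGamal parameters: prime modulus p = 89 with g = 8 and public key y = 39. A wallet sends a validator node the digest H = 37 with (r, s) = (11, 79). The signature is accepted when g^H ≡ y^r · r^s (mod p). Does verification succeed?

Left side g^H mod p:
Squares mod 89: 8^1≡8, 8^2≡64, 8^4≡2, 8^8≡4, 8^16≡16, 8^32≡78
37 = 32 + 4 + 1, so 8^37 ≡ 78·2·8 ≡ 2 (mod 89)
Right side y^r · r^s mod p:
Squares mod 89: 39^1≡39, 39^2≡8, 39^4≡64, 39^8≡2
11 = 8 + 2 + 1, so 39^11 ≡ 2·8·39 ≡ 1 (mod 89)
Squares mod 89: 11^1≡11, 11^2≡32, 11^4≡45, 11^8≡67, 11^16≡39, 11^32≡8, 11^64≡64
79 = 64 + 8 + 4 + 2 + 1, so 11^79 ≡ 64·67·45·32·11 ≡ 57 (mod 89)
1·57 = 57 ≡ 57 (mod 89)
2 ≠ 57, so verification fails.

fails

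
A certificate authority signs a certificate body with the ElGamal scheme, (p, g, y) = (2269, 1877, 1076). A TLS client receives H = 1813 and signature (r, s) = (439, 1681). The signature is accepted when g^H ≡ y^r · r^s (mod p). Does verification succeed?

passes

Left side g^H mod p:
Squares mod 2269: 1877^1≡1877, 1877^2≡1641, 1877^4≡1847, 1877^8≡1102, 1877^16≡489, 1877^32≡876, 1877^64≡454, 1877^128≡1906, 1877^256≡167, 1877^512≡661, 1877^1024≡1273
1813 = 1024 + 512 + 256 + 16 + 4 + 1, so 1877^1813 ≡ 1273·661·167·489·1847·1877 ≡ 2069 (mod 2269)
Right side y^r · r^s mod p:
Squares mod 2269: 1076^1≡1076, 1076^2≡586, 1076^4≡777, 1076^8≡175, 1076^16≡1128, 1076^32≡1744, 1076^64≡1076, 1076^128≡586, 1076^256≡777
439 = 256 + 128 + 32 + 16 + 4 + 2 + 1, so 1076^439 ≡ 777·586·1744·1128·777·586·1076 ≡ 1785 (mod 2269)
Squares mod 2269: 439^1≡439, 439^2≡2125, 439^4≡315, 439^8≡1658, 439^16≡1205, 439^32≡2134, 439^64≡73, 439^128≡791, 439^256≡1706, 439^512≡1578, 439^1024≡991
1681 = 1024 + 512 + 128 + 16 + 1, so 439^1681 ≡ 991·1578·791·1205·439 ≡ 788 (mod 2269)
1785·788 = 1406580 ≡ 2069 (mod 2269)
2069 ≡ 2069 (mod 2269), so the signature is genuine.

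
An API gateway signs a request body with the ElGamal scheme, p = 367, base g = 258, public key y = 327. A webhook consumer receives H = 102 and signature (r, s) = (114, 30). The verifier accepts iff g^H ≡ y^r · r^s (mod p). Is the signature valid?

Left side g^H mod p:
258^102 mod 367 = 322
Right side y^r · r^s mod p:
327^114 mod 367 = 47
114^30 mod 367 = 327
47·327 = 15369 ≡ 322 (mod 367)
322 ≡ 322 (mod 367), so the signature is genuine.

valid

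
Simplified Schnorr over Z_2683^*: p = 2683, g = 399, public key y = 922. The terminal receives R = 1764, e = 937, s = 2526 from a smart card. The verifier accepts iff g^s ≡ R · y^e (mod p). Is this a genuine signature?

forged

g^s mod p:
Squares mod 2683: 399^1≡399, 399^2≡904, 399^4≡1584, 399^8≡451, 399^16≡2176, 399^32≡2164, 399^64≡1061, 399^128≡1544, 399^256≡1432, 399^512≡812, 399^1024≡2009, 399^2048≡849
2526 = 2048 + 256 + 128 + 64 + 16 + 8 + 4 + 2, so 399^2526 ≡ 849·1432·1544·1061·2176·451·1584·904 ≡ 1491 (mod 2683)
R · y^e mod p:
Squares mod 2683: 922^1≡922, 922^2≡2256, 922^4≡2568, 922^8≡2493, 922^16≡1221, 922^32≡1776, 922^64≡1651, 922^128≡2556, 922^256≡31, 922^512≡961
937 = 512 + 256 + 128 + 32 + 8 + 1, so 922^937 ≡ 961·31·2556·1776·2493·922 ≡ 2280 (mod 2683)
1764·2280 = 4021920 ≡ 103 (mod 2683)
1491 ≠ 103; the check fails.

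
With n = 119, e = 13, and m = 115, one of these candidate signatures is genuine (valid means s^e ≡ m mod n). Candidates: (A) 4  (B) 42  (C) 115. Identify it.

Candidate A: 4^13 mod 119 = 4
Candidate B: 42^13 mod 119 = 77
Candidate C: 115^13 mod 119 = 115
  → matches m = 115

C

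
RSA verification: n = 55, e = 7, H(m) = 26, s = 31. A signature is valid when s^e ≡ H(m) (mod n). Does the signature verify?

s^2 ≡ 31^2 = 961 ≡ 26
s^4 ≡ 26^2 = 676 ≡ 16
7 = 4 + 2 + 1, so s^7 ≡ 16·26·31 ≡ 26 (mod 55)
26 = H(m), so the signature checks out.

verifies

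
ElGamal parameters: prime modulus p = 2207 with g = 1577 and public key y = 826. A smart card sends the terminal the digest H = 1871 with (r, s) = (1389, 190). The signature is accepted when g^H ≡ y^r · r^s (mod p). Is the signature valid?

valid

Left side g^H mod p:
1577^2 = 2486929 ≡ 1847
1577^4 ≡ 1847^2 = 3411409 ≡ 1594
1577^8 ≡ 1594^2 = 2540836 ≡ 579
1577^16 ≡ 579^2 = 335241 ≡ 1984
1577^32 ≡ 1984^2 = 3936256 ≡ 1175
1577^64 ≡ 1175^2 = 1380625 ≡ 1250
1577^128 ≡ 1250^2 = 1562500 ≡ 2151
1577^256 ≡ 2151^2 = 4626801 ≡ 929
1577^512 ≡ 929^2 = 863041 ≡ 104
1577^1024 ≡ 104^2 = 10816 ≡ 1988
1871 = 1024 + 512 + 256 + 64 + 8 + 4 + 2 + 1, so 1577^1871 ≡ 1988·104·929·1250·579·1594·1847·1577 ≡ 492 (mod 2207)
Right side y^r · r^s mod p:
826^2 = 682276 ≡ 313
826^4 ≡ 313^2 = 97969 ≡ 861
826^8 ≡ 861^2 = 741321 ≡ 1976
826^16 ≡ 1976^2 = 3904576 ≡ 393
826^32 ≡ 393^2 = 154449 ≡ 2166
826^64 ≡ 2166^2 = 4691556 ≡ 1681
826^128 ≡ 1681^2 = 2825761 ≡ 801
826^256 ≡ 801^2 = 641601 ≡ 1571
826^512 ≡ 1571^2 = 2468041 ≡ 615
826^1024 ≡ 615^2 = 378225 ≡ 828
1389 = 1024 + 256 + 64 + 32 + 8 + 4 + 1, so 826^1389 ≡ 828·1571·1681·2166·1976·861·826 ≡ 925 (mod 2207)
1389^2 = 1929321 ≡ 403
1389^4 ≡ 403^2 = 162409 ≡ 1298
1389^8 ≡ 1298^2 = 1684804 ≡ 863
1389^16 ≡ 863^2 = 744769 ≡ 1010
1389^32 ≡ 1010^2 = 1020100 ≡ 466
1389^64 ≡ 466^2 = 217156 ≡ 870
1389^128 ≡ 870^2 = 756900 ≡ 2106
190 = 128 + 32 + 16 + 8 + 4 + 2, so 1389^190 ≡ 2106·466·1010·863·1298·403 ≡ 702 (mod 2207)
925·702 = 649350 ≡ 492 (mod 2207)
492 ≡ 492 (mod 2207), so the signature is genuine.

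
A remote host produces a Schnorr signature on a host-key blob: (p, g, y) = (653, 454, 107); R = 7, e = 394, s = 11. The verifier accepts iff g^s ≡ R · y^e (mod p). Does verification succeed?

passes

g^s mod p:
454^2 = 206116 ≡ 421
454^4 ≡ 421^2 = 177241 ≡ 278
454^8 ≡ 278^2 = 77284 ≡ 230
11 = 8 + 2 + 1, so 454^11 ≡ 230·421·454 ≡ 207 (mod 653)
R · y^e mod p:
107^2 = 11449 ≡ 348
107^4 ≡ 348^2 = 121104 ≡ 299
107^8 ≡ 299^2 = 89401 ≡ 593
107^16 ≡ 593^2 = 351649 ≡ 335
107^32 ≡ 335^2 = 112225 ≡ 562
107^64 ≡ 562^2 = 315844 ≡ 445
107^128 ≡ 445^2 = 198025 ≡ 166
107^256 ≡ 166^2 = 27556 ≡ 130
394 = 256 + 128 + 8 + 2, so 107^394 ≡ 130·166·593·348 ≡ 496 (mod 653)
7·496 = 3472 ≡ 207 (mod 653)
207 ≡ 207 (mod 653); signature holds.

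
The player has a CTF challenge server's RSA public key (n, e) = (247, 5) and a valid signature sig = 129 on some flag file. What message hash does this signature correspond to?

116

sig^5 mod 247 = 116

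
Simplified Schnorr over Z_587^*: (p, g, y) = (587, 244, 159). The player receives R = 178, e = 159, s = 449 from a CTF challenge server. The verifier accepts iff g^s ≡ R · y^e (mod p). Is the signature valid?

invalid

g^s mod p:
Squares mod 587: 244^1≡244, 244^2≡249, 244^4≡366, 244^8≡120, 244^16≡312, 244^32≡489, 244^64≡212, 244^128≡332, 244^256≡455
449 = 256 + 128 + 64 + 1, so 244^449 ≡ 455·332·212·244 ≡ 384 (mod 587)
R · y^e mod p:
Squares mod 587: 159^1≡159, 159^2≡40, 159^4≡426, 159^8≡93, 159^16≡431, 159^32≡269, 159^64≡160, 159^128≡359
159 = 128 + 16 + 8 + 4 + 2 + 1, so 159^159 ≡ 359·431·93·426·40·159 ≡ 456 (mod 587)
178·456 = 81168 ≡ 162 (mod 587)
384 ≠ 162; the check fails.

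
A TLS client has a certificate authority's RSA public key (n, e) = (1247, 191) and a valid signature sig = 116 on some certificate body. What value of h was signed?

261

sig^2 ≡ 116^2 = 13456 ≡ 986
sig^4 ≡ 986^2 = 972196 ≡ 783
sig^8 ≡ 783^2 = 613089 ≡ 812
sig^16 ≡ 812^2 = 659344 ≡ 928
sig^32 ≡ 928^2 = 861184 ≡ 754
sig^64 ≡ 754^2 = 568516 ≡ 1131
sig^128 ≡ 1131^2 = 1279161 ≡ 986
191 = 128 + 32 + 16 + 8 + 4 + 2 + 1, so sig^191 ≡ 986·754·928·812·783·986·116 ≡ 261 (mod 1247)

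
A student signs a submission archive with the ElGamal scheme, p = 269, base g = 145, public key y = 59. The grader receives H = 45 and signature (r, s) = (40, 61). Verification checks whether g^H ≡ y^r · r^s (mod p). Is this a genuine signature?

Left side g^H mod p:
Squares mod 269: 145^1≡145, 145^2≡43, 145^4≡235, 145^8≡80, 145^16≡213, 145^32≡177
45 = 32 + 8 + 4 + 1, so 145^45 ≡ 177·80·235·145 ≡ 197 (mod 269)
Right side y^r · r^s mod p:
Squares mod 269: 59^1≡59, 59^2≡253, 59^4≡256, 59^8≡169, 59^16≡47, 59^32≡57
40 = 32 + 8, so 59^40 ≡ 57·169 ≡ 218 (mod 269)
Squares mod 269: 40^1≡40, 40^2≡255, 40^4≡196, 40^8≡218, 40^16≡180, 40^32≡120
61 = 32 + 16 + 8 + 4 + 1, so 40^61 ≡ 120·180·218·196·40 ≡ 128 (mod 269)
218·128 = 27904 ≡ 197 (mod 269)
197 ≡ 197 (mod 269), so the signature is genuine.

genuine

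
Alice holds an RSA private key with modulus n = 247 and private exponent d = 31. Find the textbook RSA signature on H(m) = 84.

46

(H(m))^2 ≡ 84^2 = 7056 ≡ 140
(H(m))^4 ≡ 140^2 = 19600 ≡ 87
(H(m))^8 ≡ 87^2 = 7569 ≡ 159
(H(m))^16 ≡ 159^2 = 25281 ≡ 87
31 = 16 + 8 + 4 + 2 + 1, so (H(m))^31 ≡ 87·159·87·140·84 ≡ 46 (mod 247)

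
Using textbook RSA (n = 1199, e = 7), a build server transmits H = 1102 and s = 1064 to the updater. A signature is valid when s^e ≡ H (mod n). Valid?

yes

s^2 ≡ 1064^2 = 1132096 ≡ 240
s^4 ≡ 240^2 = 57600 ≡ 48
7 = 4 + 2 + 1, so s^7 ≡ 48·240·1064 ≡ 1102 (mod 1199)
Since 1102 equals the digest 1102, verification succeeds.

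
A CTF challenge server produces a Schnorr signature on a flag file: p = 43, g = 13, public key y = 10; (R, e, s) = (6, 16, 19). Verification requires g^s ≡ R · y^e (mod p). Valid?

yes

g^s mod p:
Squares mod 43: 13^1≡13, 13^2≡40, 13^4≡9, 13^8≡38, 13^16≡25
19 = 16 + 2 + 1, so 13^19 ≡ 25·40·13 ≡ 14 (mod 43)
R · y^e mod p:
Squares mod 43: 10^1≡10, 10^2≡14, 10^4≡24, 10^8≡17, 10^16≡31
10^16 ≡ 31 (mod 43)
6·31 = 186 ≡ 14 (mod 43)
14 ≡ 14 (mod 43); signature holds.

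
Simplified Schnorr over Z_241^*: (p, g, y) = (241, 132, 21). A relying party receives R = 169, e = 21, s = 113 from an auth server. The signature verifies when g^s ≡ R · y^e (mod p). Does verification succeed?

fails

g^s mod p:
Squares mod 241: 132^1≡132, 132^2≡72, 132^4≡123, 132^8≡187, 132^16≡24, 132^32≡94, 132^64≡160
113 = 64 + 32 + 16 + 1, so 132^113 ≡ 160·94·24·132 ≡ 56 (mod 241)
R · y^e mod p:
Squares mod 241: 21^1≡21, 21^2≡200, 21^4≡235, 21^8≡36, 21^16≡91
21 = 16 + 4 + 1, so 21^21 ≡ 91·235·21 ≡ 102 (mod 241)
169·102 = 17238 ≡ 127 (mod 241)
56 ≠ 127; the check fails.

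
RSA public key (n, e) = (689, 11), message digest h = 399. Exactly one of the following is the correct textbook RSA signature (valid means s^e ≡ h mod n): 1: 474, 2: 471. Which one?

2

Candidate 1: 474^2 = 224676 ≡ 62; 474^4 ≡ 62^2 = 3844 ≡ 399; 474^8 ≡ 399^2 = 159201 ≡ 42; 11 = 8 + 2 + 1, so 474^11 ≡ 42·62·474 ≡ 297 (mod 689)
Candidate 2: 471^2 = 221841 ≡ 672; 471^4 ≡ 672^2 = 451584 ≡ 289; 471^8 ≡ 289^2 = 83521 ≡ 152; 11 = 8 + 2 + 1, so 471^11 ≡ 152·672·471 ≡ 399 (mod 689)
  → matches h = 399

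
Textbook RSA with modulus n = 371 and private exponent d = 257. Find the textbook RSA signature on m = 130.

m^2 ≡ 130^2 = 16900 ≡ 205
m^4 ≡ 205^2 = 42025 ≡ 102
m^8 ≡ 102^2 = 10404 ≡ 16
m^16 ≡ 16^2 = 256
m^32 ≡ 256^2 = 65536 ≡ 240
m^64 ≡ 240^2 = 57600 ≡ 95
m^128 ≡ 95^2 = 9025 ≡ 121
m^256 ≡ 121^2 = 14641 ≡ 172
257 = 256 + 1, so m^257 ≡ 172·130 ≡ 100 (mod 371)

100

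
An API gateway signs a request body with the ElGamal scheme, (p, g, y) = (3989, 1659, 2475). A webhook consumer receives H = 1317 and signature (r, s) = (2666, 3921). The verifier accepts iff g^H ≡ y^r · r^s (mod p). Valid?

Left side g^H mod p:
1659^2 = 2752281 ≡ 3860
1659^4 ≡ 3860^2 = 14899600 ≡ 685
1659^8 ≡ 685^2 = 469225 ≡ 2512
1659^16 ≡ 2512^2 = 6310144 ≡ 3535
1659^32 ≡ 3535^2 = 12496225 ≡ 2677
1659^64 ≡ 2677^2 = 7166329 ≡ 2085
1659^128 ≡ 2085^2 = 4347225 ≡ 3204
1659^256 ≡ 3204^2 = 10265616 ≡ 1919
1659^512 ≡ 1919^2 = 3682561 ≡ 714
1659^1024 ≡ 714^2 = 509796 ≡ 3193
1317 = 1024 + 256 + 32 + 4 + 1, so 1659^1317 ≡ 3193·1919·2677·685·1659 ≡ 3375 (mod 3989)
Right side y^r · r^s mod p:
2475^2 = 6125625 ≡ 2510
2475^4 ≡ 2510^2 = 6300100 ≡ 1469
2475^8 ≡ 1469^2 = 2157961 ≡ 3901
2475^16 ≡ 3901^2 = 15217801 ≡ 3755
2475^32 ≡ 3755^2 = 14100025 ≡ 2899
2475^64 ≡ 2899^2 = 8404201 ≡ 3367
2475^128 ≡ 3367^2 = 11336689 ≡ 3940
2475^256 ≡ 3940^2 = 15523600 ≡ 2401
2475^512 ≡ 2401^2 = 5764801 ≡ 696
2475^1024 ≡ 696^2 = 484416 ≡ 1747
2475^2048 ≡ 1747^2 = 3052009 ≡ 424
2666 = 2048 + 512 + 64 + 32 + 8 + 2, so 2475^2666 ≡ 424·696·3367·2899·3901·2510 ≡ 131 (mod 3989)
2666^2 = 7107556 ≡ 3147
2666^4 ≡ 3147^2 = 9903609 ≡ 2911
2666^8 ≡ 2911^2 = 8473921 ≡ 1285
2666^16 ≡ 1285^2 = 1651225 ≡ 3768
2666^32 ≡ 3768^2 = 14197824 ≡ 973
2666^64 ≡ 973^2 = 946729 ≡ 1336
2666^128 ≡ 1336^2 = 1784896 ≡ 1813
2666^256 ≡ 1813^2 = 3286969 ≡ 33
2666^512 ≡ 33^2 = 1089
2666^1024 ≡ 1089^2 = 1185921 ≡ 1188
2666^2048 ≡ 1188^2 = 1411344 ≡ 3227
3921 = 2048 + 1024 + 512 + 256 + 64 + 16 + 1, so 2666^3921 ≡ 3227·1188·1089·33·1336·3768·2666 ≡ 2949 (mod 3989)
131·2949 = 386319 ≡ 3375 (mod 3989)
3375 ≡ 3375 (mod 3989), so the signature is genuine.

yes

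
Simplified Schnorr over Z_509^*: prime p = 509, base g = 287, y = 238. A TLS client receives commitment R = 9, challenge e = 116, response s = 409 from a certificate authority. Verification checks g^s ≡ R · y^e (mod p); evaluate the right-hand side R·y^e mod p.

80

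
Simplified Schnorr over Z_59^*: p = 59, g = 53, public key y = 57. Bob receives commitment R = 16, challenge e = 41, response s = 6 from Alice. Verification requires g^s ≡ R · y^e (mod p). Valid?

yes

g^s mod p:
Squares mod 59: 53^1≡53, 53^2≡36, 53^4≡57
6 = 4 + 2, so 53^6 ≡ 57·36 ≡ 46 (mod 59)
R · y^e mod p:
Squares mod 59: 57^1≡57, 57^2≡4, 57^4≡16, 57^8≡20, 57^16≡46, 57^32≡51
41 = 32 + 8 + 1, so 57^41 ≡ 51·20·57 ≡ 25 (mod 59)
16·25 = 400 ≡ 46 (mod 59)
46 ≡ 46 (mod 59); signature holds.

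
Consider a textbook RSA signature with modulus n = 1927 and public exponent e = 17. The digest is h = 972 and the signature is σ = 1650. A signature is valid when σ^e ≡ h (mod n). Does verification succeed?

fails

σ^2 ≡ 1650^2 = 2722500 ≡ 1576
σ^4 ≡ 1576^2 = 2483776 ≡ 1800
σ^8 ≡ 1800^2 = 3240000 ≡ 713
σ^16 ≡ 713^2 = 508369 ≡ 1568
17 = 16 + 1, so σ^17 ≡ 1568·1650 ≡ 1166 (mod 1927)
The recovered value 1166 does not match the digest 972.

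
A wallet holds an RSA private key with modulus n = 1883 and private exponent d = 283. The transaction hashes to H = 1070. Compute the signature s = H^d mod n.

H^2 ≡ 1070^2 = 1144900 ≡ 36
H^4 ≡ 36^2 = 1296
H^8 ≡ 1296^2 = 1679616 ≡ 1863
H^16 ≡ 1863^2 = 3470769 ≡ 400
H^32 ≡ 400^2 = 160000 ≡ 1828
H^64 ≡ 1828^2 = 3341584 ≡ 1142
H^128 ≡ 1142^2 = 1304164 ≡ 1128
H^256 ≡ 1128^2 = 1272384 ≡ 1359
283 = 256 + 16 + 8 + 2 + 1, so H^283 ≡ 1359·400·1863·36·1070 ≡ 1637 (mod 1883)

1637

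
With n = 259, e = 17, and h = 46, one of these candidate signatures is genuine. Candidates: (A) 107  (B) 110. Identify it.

A

Candidate A: 107^2 = 11449 ≡ 53; 107^4 ≡ 53^2 = 2809 ≡ 219; 107^8 ≡ 219^2 = 47961 ≡ 46; 107^16 ≡ 46^2 = 2116 ≡ 44; 17 = 16 + 1, so 107^17 ≡ 44·107 ≡ 46 (mod 259)
  → matches h = 46
Candidate B: 110^2 = 12100 ≡ 186; 110^4 ≡ 186^2 = 34596 ≡ 149; 110^8 ≡ 149^2 = 22201 ≡ 186; 110^16 ≡ 186^2 = 34596 ≡ 149; 17 = 16 + 1, so 110^17 ≡ 149·110 ≡ 73 (mod 259)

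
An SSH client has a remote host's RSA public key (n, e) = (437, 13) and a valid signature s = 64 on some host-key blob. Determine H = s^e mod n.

Squares mod 437: s^1≡64, s^2≡163, s^4≡349, s^8≡315
13 = 8 + 4 + 1, so s^13 ≡ 315·349·64 ≡ 140 (mod 437)

140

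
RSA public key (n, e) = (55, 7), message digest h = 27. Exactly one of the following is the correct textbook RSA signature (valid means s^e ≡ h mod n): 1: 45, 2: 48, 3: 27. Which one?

2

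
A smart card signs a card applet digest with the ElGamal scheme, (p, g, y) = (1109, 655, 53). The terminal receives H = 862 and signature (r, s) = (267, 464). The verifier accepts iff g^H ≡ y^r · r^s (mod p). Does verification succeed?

passes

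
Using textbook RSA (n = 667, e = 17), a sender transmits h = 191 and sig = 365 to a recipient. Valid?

yes

Squares mod 667: sig^1≡365, sig^2≡492, sig^4≡610, sig^8≡581, sig^16≡59
17 = 16 + 1, so sig^17 ≡ 59·365 ≡ 191 (mod 667)
Since 191 equals the digest 191, verification succeeds.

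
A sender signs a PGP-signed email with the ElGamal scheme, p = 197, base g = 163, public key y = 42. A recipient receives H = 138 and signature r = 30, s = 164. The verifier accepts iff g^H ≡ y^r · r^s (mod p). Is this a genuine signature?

forged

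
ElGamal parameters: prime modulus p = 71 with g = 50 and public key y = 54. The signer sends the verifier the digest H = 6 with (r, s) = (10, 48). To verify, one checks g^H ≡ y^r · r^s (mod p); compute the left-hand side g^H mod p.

50^2 = 2500 ≡ 15
50^4 ≡ 15^2 = 225 ≡ 12
6 = 4 + 2, so 50^6 ≡ 12·15 ≡ 38 (mod 71)

38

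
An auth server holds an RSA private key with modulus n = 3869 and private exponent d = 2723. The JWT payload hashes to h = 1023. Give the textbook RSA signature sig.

3140

Squares mod 3869: h^1≡1023, h^2≡1899, h^4≡293, h^8≡731, h^16≡439, h^32≡3140, h^64≡1388, h^128≡3651, h^256≡1096, h^512≡1826, h^1024≡3067, h^2048≡950
2723 = 2048 + 512 + 128 + 32 + 2 + 1, so h^2723 ≡ 950·1826·3651·3140·1899·1023 ≡ 3140 (mod 3869)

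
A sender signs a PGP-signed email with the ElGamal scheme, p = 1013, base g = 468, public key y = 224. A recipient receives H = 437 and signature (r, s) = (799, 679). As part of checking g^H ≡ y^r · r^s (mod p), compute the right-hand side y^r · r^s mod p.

224^2 = 50176 ≡ 539
224^4 ≡ 539^2 = 290521 ≡ 803
224^8 ≡ 803^2 = 644809 ≡ 541
224^16 ≡ 541^2 = 292681 ≡ 937
224^32 ≡ 937^2 = 877969 ≡ 711
224^64 ≡ 711^2 = 505521 ≡ 34
224^128 ≡ 34^2 = 1156 ≡ 143
224^256 ≡ 143^2 = 20449 ≡ 189
224^512 ≡ 189^2 = 35721 ≡ 266
799 = 512 + 256 + 16 + 8 + 4 + 2 + 1, so 224^799 ≡ 266·189·937·541·803·539·224 ≡ 724 (mod 1013)
799^2 = 638401 ≡ 211
799^4 ≡ 211^2 = 44521 ≡ 962
799^8 ≡ 962^2 = 925444 ≡ 575
799^16 ≡ 575^2 = 330625 ≡ 387
799^32 ≡ 387^2 = 149769 ≡ 858
799^64 ≡ 858^2 = 736164 ≡ 726
799^128 ≡ 726^2 = 527076 ≡ 316
799^256 ≡ 316^2 = 99856 ≡ 582
799^512 ≡ 582^2 = 338724 ≡ 382
679 = 512 + 128 + 32 + 4 + 2 + 1, so 799^679 ≡ 382·316·858·962·211·799 ≡ 738 (mod 1013)
y^r · r^s ≡ 724·738 = 534312 ≡ 461 (mod 1013)

461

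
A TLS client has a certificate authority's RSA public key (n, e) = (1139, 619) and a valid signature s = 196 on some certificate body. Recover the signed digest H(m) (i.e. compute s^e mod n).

Squares mod 1139: s^1≡196, s^2≡829, s^4≡424, s^8≡953, s^16≡426, s^32≡375, s^64≡528, s^128≡868, s^256≡545, s^512≡885
619 = 512 + 64 + 32 + 8 + 2 + 1, so s^619 ≡ 885·528·375·953·829·196 ≡ 746 (mod 1139)

746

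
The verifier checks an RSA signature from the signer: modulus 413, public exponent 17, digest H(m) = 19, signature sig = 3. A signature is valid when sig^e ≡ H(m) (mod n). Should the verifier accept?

accept

sig^2 ≡ 3^2 = 9
sig^4 ≡ 9^2 = 81
sig^8 ≡ 81^2 = 6561 ≡ 366
sig^16 ≡ 366^2 = 133956 ≡ 144
17 = 16 + 1, so sig^17 ≡ 144·3 ≡ 19 (mod 413)
19 = H(m), so the signature checks out.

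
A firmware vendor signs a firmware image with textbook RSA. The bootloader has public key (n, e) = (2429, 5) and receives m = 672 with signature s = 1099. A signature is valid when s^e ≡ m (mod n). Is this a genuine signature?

s^5 mod 2429 = 1757
1757 ≠ 672, so verification fails.

forged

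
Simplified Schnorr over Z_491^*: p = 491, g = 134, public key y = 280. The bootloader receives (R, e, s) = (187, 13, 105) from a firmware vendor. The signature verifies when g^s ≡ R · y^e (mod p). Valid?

yes

g^s mod p:
134^2 = 17956 ≡ 280
134^4 ≡ 280^2 = 78400 ≡ 331
134^8 ≡ 331^2 = 109561 ≡ 68
134^16 ≡ 68^2 = 4624 ≡ 205
134^32 ≡ 205^2 = 42025 ≡ 290
134^64 ≡ 290^2 = 84100 ≡ 139
105 = 64 + 32 + 8 + 1, so 134^105 ≡ 139·290·68·134 ≡ 386 (mod 491)
R · y^e mod p:
280^2 = 78400 ≡ 331
280^4 ≡ 331^2 = 109561 ≡ 68
280^8 ≡ 68^2 = 4624 ≡ 205
13 = 8 + 4 + 1, so 280^13 ≡ 205·68·280 ≡ 241 (mod 491)
187·241 = 45067 ≡ 386 (mod 491)
386 ≡ 386 (mod 491); signature holds.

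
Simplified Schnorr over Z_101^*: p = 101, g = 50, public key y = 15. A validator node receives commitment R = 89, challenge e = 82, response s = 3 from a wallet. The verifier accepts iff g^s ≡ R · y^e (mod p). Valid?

g^s mod p:
Squares mod 101: 50^1≡50, 50^2≡76
3 = 2 + 1, so 50^3 ≡ 76·50 ≡ 63 (mod 101)
R · y^e mod p:
Squares mod 101: 15^1≡15, 15^2≡23, 15^4≡24, 15^8≡71, 15^16≡92, 15^32≡81, 15^64≡97
82 = 64 + 16 + 2, so 15^82 ≡ 97·92·23 ≡ 20 (mod 101)
89·20 = 1780 ≡ 63 (mod 101)
63 ≡ 63 (mod 101); signature holds.

yes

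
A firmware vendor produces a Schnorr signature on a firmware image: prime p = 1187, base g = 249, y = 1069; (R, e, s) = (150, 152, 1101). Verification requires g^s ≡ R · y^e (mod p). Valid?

g^s mod p:
249^2 = 62001 ≡ 277
249^4 ≡ 277^2 = 76729 ≡ 761
249^8 ≡ 761^2 = 579121 ≡ 1052
249^16 ≡ 1052^2 = 1106704 ≡ 420
249^32 ≡ 420^2 = 176400 ≡ 724
249^64 ≡ 724^2 = 524176 ≡ 709
249^128 ≡ 709^2 = 502681 ≡ 580
249^256 ≡ 580^2 = 336400 ≡ 479
249^512 ≡ 479^2 = 229441 ≡ 350
249^1024 ≡ 350^2 = 122500 ≡ 239
1101 = 1024 + 64 + 8 + 4 + 1, so 249^1101 ≡ 239·709·1052·761·249 ≡ 742 (mod 1187)
R · y^e mod p:
1069^2 = 1142761 ≡ 867
1069^4 ≡ 867^2 = 751689 ≡ 318
1069^8 ≡ 318^2 = 101124 ≡ 229
1069^16 ≡ 229^2 = 52441 ≡ 213
1069^32 ≡ 213^2 = 45369 ≡ 263
1069^64 ≡ 263^2 = 69169 ≡ 323
1069^128 ≡ 323^2 = 104329 ≡ 1060
152 = 128 + 16 + 8, so 1069^152 ≡ 1060·213·229 ≡ 274 (mod 1187)
150·274 = 41100 ≡ 742 (mod 1187)
742 ≡ 742 (mod 1187); signature holds.

yes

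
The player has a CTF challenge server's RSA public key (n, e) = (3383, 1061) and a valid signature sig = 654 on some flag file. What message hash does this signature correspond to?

434

Squares mod 3383: sig^1≡654, sig^2≡1458, sig^4≡1240, sig^8≡1718, sig^16≡1548, sig^32≡1140, sig^64≡528, sig^128≡1378, sig^256≡1021, sig^512≡477, sig^1024≡868
1061 = 1024 + 32 + 4 + 1, so sig^1061 ≡ 868·1140·1240·654 ≡ 434 (mod 3383)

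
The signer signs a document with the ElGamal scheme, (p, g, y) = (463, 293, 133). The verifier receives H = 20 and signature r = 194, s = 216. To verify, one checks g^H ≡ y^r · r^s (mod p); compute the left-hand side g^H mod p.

229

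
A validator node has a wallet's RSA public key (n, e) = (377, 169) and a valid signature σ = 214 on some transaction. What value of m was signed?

214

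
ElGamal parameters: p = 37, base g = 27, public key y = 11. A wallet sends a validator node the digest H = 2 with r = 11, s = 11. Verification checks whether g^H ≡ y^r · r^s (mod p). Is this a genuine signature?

genuine

Left side g^H mod p:
27^2 = 729 ≡ 26
Right side y^r · r^s mod p:
11^2 = 121 ≡ 10
11^4 ≡ 10^2 = 100 ≡ 26
11^8 ≡ 26^2 = 676 ≡ 10
11 = 8 + 2 + 1, so 11^11 ≡ 10·10·11 ≡ 27 (mod 37)
11^2 = 121 ≡ 10
11^4 ≡ 10^2 = 100 ≡ 26
11^8 ≡ 26^2 = 676 ≡ 10
11 = 8 + 2 + 1, so 11^11 ≡ 10·10·11 ≡ 27 (mod 37)
27·27 = 729 ≡ 26 (mod 37)
26 ≡ 26 (mod 37), so the signature is genuine.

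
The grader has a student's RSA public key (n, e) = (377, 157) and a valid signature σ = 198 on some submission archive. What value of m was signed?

σ^157 mod 377 = 107

107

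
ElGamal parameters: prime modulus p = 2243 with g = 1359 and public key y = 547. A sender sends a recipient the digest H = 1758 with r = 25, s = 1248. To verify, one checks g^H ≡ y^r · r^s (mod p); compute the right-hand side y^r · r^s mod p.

Squares mod 2243: 547^1≡547, 547^2≡890, 547^4≡321, 547^8≡2106, 547^16≡825
25 = 16 + 8 + 1, so 547^25 ≡ 825·2106·547 ≡ 1377 (mod 2243)
Squares mod 2243: 25^1≡25, 25^2≡625, 25^4≡343, 25^8≡1013, 25^16≡1118, 25^32≡573, 25^64≡851, 25^128≡1955, 25^256≡2196, 25^512≡2209, 25^1024≡1156
1248 = 1024 + 128 + 64 + 32, so 25^1248 ≡ 1156·1955·851·573 ≡ 1424 (mod 2243)
y^r · r^s ≡ 1377·1424 = 1960848 ≡ 466 (mod 2243)

466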